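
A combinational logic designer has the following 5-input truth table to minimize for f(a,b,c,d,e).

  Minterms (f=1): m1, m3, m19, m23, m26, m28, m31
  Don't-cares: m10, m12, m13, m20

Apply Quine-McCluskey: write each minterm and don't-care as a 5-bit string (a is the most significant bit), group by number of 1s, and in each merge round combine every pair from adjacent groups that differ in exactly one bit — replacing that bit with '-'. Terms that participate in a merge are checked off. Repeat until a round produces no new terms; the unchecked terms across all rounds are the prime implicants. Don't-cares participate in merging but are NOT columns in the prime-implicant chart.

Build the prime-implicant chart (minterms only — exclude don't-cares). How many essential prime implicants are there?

Round 0: 00001✓ 00011✓ 01010✓ 01100✓ 01101✓ 10011✓ 10100✓ 10111✓ 11010✓ 11100✓ 11111✓
Round 1: -0011 -1010 -1100 000-1 0110- 1-100 1-111 10-11
PIs = {-0011, -1010, -1100, 000-1, 0110-, 1-100, 1-111, 10-11}
Coverage chart:
  m1: 000-1 ←essential
  m3: -0011,000-1
  m19: -0011,10-11
  m23: 1-111,10-11
  m26: -1010 ←essential
  m28: -1100,1-100
  m31: 1-111 ←essential
Essential: -1010, 000-1, 1-111

3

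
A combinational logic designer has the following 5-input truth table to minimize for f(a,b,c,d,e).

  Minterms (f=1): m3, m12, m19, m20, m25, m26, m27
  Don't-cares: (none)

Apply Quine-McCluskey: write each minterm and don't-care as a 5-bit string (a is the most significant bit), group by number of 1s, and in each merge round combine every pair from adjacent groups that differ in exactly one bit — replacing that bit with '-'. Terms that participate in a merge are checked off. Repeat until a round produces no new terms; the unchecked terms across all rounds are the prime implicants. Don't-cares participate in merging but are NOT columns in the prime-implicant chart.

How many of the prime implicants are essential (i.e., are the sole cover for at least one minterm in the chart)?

5

size-2^0 implicants → 00011(✓)  01100  10011(✓)  10100  11001(✓)  11010(✓)  11011(✓)
size-2^1 implicants → -0011  1-011  110-1  1101-
Unchecked terms (primes): -0011, 01100, 1-011, 10100, 110-1, 1101-
Minterm coverage:
  m3 ⊆ -0011 [E]
  m12 ⊆ 01100 [E]
  m19 ⊆ -0011,1-011
  m20 ⊆ 10100 [E]
  m25 ⊆ 110-1 [E]
  m26 ⊆ 1101- [E]
  m27 ⊆ 1-011,110-1,1101-
E = {-0011, 01100, 10100, 110-1, 1101-}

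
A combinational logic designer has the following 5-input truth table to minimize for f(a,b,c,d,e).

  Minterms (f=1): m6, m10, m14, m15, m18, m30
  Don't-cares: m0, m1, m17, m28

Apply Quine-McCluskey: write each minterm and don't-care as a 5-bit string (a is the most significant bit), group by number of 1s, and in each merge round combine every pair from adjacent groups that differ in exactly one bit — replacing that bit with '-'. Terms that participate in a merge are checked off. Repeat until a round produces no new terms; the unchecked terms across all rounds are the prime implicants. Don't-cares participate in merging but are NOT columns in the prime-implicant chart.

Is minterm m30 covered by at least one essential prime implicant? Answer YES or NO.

size-2^0 implicants → 00000(✓)  00001(✓)  00110(✓)  01010(✓)  01110(✓)  01111(✓)  10001(✓)  10010  11100(✓)  11110(✓)
size-2^1 implicants → -0001  -1110  0-110  0000-  01-10  0111-  111-0
Unchecked terms (primes): -0001, -1110, 0-110, 0000-, 01-10, 0111-, 10010, 111-0
Minterm coverage:
  m6 ⊆ 0-110 [E]
  m10 ⊆ 01-10 [E]
  m14 ⊆ -1110,0-110,01-10,0111-
  m15 ⊆ 0111- [E]
  m18 ⊆ 10010 [E]
  m30 ⊆ -1110,111-0
E = {0-110, 01-10, 0111-, 10010}

NO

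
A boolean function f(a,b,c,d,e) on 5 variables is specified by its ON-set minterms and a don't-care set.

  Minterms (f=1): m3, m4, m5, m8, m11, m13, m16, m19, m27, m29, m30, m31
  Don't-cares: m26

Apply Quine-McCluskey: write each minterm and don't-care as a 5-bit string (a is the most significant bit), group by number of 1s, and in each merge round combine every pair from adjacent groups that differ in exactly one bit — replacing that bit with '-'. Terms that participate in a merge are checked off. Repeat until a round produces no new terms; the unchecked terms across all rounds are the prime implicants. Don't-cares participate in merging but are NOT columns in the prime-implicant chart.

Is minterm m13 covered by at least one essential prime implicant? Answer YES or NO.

NO

[col 0] 00011*, 00100*, 00101*, 01000, 01011*, 01101*, 10000, 10011*, 11010*, 11011*, 11101*, 11110*, 11111*
[col 1] -0011*, -1011*, -1101, 0-011*, 0-101, 0010-, 1-011*, 11-10*, 11-11*, 1101-*, 111-1, 1111-*
[col 2] --011, 11-1-
Prime implicants: --011, -1101, 0-101, 0010-, 01000, 10000, 11-1-, 111-1
PI chart (minterm → PIs covering it):
  3 | --011  (sole → essential)
  4 | 0010-  (sole → essential)
  5 | 0-101,0010-
  8 | 01000  (sole → essential)
  11 | --011  (sole → essential)
  13 | -1101,0-101
  16 | 10000  (sole → essential)
  19 | --011  (sole → essential)
  27 | --011,11-1-
  29 | -1101,111-1
  30 | 11-1-  (sole → essential)
  31 | 11-1-,111-1
Essential prime implicants: --011, 0010-, 01000, 10000, 11-1-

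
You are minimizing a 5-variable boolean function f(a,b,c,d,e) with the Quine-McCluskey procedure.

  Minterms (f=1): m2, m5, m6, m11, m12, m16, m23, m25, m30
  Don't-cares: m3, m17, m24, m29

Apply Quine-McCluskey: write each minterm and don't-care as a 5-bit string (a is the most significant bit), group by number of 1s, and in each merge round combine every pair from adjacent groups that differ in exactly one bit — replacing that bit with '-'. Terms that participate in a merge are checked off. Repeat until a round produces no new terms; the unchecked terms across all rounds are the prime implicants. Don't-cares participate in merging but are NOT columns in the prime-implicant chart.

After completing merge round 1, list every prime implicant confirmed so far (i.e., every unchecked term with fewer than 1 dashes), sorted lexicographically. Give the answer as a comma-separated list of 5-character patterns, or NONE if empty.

00101, 01100, 10111, 11110

[col 0] 00010*, 00011*, 00101, 00110*, 01011*, 01100, 10000*, 10001*, 10111, 11000*, 11001*, 11101*, 11110
[col 1] 0-011, 00-10, 0001-, 1-000*, 1-001*, 1000-*, 11-01, 1100-*
[col 2] 1-00-
Prime implicants: 0-011, 00-10, 0001-, 00101, 01100, 1-00-, 10111, 11-01, 11110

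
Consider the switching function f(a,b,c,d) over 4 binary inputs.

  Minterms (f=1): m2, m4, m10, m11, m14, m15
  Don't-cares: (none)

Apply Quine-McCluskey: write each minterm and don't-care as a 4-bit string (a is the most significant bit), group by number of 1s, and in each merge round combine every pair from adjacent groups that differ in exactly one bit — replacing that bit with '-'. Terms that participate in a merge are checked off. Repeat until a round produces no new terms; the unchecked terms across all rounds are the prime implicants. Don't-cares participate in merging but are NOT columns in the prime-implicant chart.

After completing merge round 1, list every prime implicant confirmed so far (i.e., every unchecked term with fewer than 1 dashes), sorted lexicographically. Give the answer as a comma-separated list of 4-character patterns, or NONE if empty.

0100

size-2^0 implicants → 0010(✓)  0100  1010(✓)  1011(✓)  1110(✓)  1111(✓)
size-2^1 implicants → -010  1-10(✓)  1-11(✓)  101-(✓)  111-(✓)
size-2^2 implicants → 1-1-
Unchecked terms (primes): -010, 0100, 1-1-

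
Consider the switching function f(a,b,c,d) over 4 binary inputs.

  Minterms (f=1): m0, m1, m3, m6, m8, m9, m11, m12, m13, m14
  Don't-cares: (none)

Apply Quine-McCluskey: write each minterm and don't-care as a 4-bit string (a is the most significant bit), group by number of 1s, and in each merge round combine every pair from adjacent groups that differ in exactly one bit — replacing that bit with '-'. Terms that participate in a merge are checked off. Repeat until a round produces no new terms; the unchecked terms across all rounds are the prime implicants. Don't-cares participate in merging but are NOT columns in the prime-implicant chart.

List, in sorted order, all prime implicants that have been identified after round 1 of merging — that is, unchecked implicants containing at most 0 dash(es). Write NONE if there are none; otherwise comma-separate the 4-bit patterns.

Round 0: 0000✓ 0001✓ 0011✓ 0110✓ 1000✓ 1001✓ 1011✓ 1100✓ 1101✓ 1110✓
Round 1: -000✓ -001✓ -011✓ -110 00-1✓ 000-✓ 1-00✓ 1-01✓ 10-1✓ 100-✓ 11-0 110-✓
Round 2: -0-1 -00- 1-0-
PIs = {-0-1, -00-, -110, 1-0-, 11-0}

NONE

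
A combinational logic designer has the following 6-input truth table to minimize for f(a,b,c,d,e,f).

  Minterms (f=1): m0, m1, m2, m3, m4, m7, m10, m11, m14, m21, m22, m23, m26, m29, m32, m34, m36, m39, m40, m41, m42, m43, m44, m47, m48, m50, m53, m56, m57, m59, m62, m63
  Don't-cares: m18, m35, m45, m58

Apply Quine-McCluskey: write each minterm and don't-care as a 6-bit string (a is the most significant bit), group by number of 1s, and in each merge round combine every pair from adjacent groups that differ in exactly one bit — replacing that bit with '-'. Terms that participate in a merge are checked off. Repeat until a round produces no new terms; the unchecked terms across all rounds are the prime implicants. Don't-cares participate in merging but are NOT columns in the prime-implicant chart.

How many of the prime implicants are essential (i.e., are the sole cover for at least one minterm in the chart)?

10

Round 0: 000000✓ 000001✓ 000010✓ 000011✓ 000100✓ 000111✓ 001010✓ 001011✓ 001110✓ 010010✓ 010101✓ 010110✓ 010111✓ 011010✓ 011101✓ 100000✓ 100010✓ 100011✓ 100100✓ 100111✓ 101000✓ 101001✓ 101010✓ 101011✓ 101100✓ 101101✓ 101111✓ 110000✓ 110010✓ 110101✓ 111000✓ 111001✓ 111010✓ 111011✓ 111110✓ 111111✓
Round 1: -00000✓ -00010✓ -00011✓ -00100✓ -00111✓ -01010✓ -01011✓ -10010✓ -10101 -11010✓ 0-0010✓ 0-0111 0-1010✓ 00-010✓ 00-011✓ 000-00✓ 000-11✓ 0000-0✓ 0000-1✓ 00000-✓ 00001-✓ 001-10 00101-✓ 01-010✓ 01-101 010-10 0101-1 01011- 1-0000✓ 1-0010✓ 1-1000✓ 1-1001✓ 1-1010✓ 1-1011✓ 1-1111✓ 10-000✓ 10-010✓ 10-011✓ 10-100✓ 10-111✓ 100-00✓ 100-11✓ 1000-0✓ 10001-✓ 101-00✓ 101-01✓ 101-11✓ 1010-0✓ 1010-1✓ 10100-✓ 10101-✓ 1011-1✓ 10110-✓ 11-000✓ 11-010✓ 1100-0✓ 111-10✓ 111-11✓ 1110-0✓ 1110-1✓ 11100-✓ 11101-✓ 11111-✓
Round 2: --0010✓ --1010✓ -0-010✓ -0-011✓ -00-00 -00-11 -000-0 -0001-✓ -0101-✓ -1-010✓ 0--010✓ 00-01-✓ 0000-- 1--000✓ 1--010✓ 1-00-0✓ 1-1-11 1-10-0✓ 1-10-1✓ 1-100-✓ 1-101-✓ 10--00 10--11 10-0-0✓ 10-01-✓ 101--1 101-0- 1010--✓ 11-0-0✓ 111-1- 1110--✓
Round 3: ---010 -0-01- 1--0-0 1-10--
PIs = {---010, -0-01-, -00-00, -00-11, -000-0, -10101, 0-0111, 0000--, 001-10, 01-101, 010-10, 0101-1, 01011-, 1--0-0, 1-1-11, 1-10--, 10--00, 10--11, 101--1, 101-0-, 111-1-}
Coverage chart:
  m0: -00-00,-000-0,0000--
  m1: 0000-- ←essential
  m2: ---010,-0-01-,-000-0,0000--
  m3: -0-01-,-00-11,0000--
  m4: -00-00 ←essential
  m7: -00-11,0-0111
  m10: ---010,-0-01-,001-10
  m11: -0-01- ←essential
  m14: 001-10 ←essential
  m21: -10101,01-101,0101-1
  m22: 010-10,01011-
  m23: 0-0111,0101-1,01011-
  m26: ---010 ←essential
  m29: 01-101 ←essential
  m32: -00-00,-000-0,1--0-0,10--00
  m34: ---010,-0-01-,-000-0,1--0-0
  m36: -00-00,10--00
  m39: -00-11,10--11
  m40: 1--0-0,1-10--,10--00,101-0-
  m41: 1-10--,101--1,101-0-
  m42: ---010,-0-01-,1--0-0,1-10--
  m43: -0-01-,1-1-11,1-10--,10--11,101--1
  m44: 10--00,101-0-
  m47: 1-1-11,10--11,101--1
  m48: 1--0-0 ←essential
  m50: ---010,1--0-0
  m53: -10101 ←essential
  m56: 1--0-0,1-10--
  m57: 1-10-- ←essential
  m59: 1-1-11,1-10--,111-1-
  m62: 111-1- ←essential
  m63: 1-1-11,111-1-
Essential: ---010, -0-01-, -00-00, -10101, 0000--, 001-10, 01-101, 1--0-0, 1-10--, 111-1-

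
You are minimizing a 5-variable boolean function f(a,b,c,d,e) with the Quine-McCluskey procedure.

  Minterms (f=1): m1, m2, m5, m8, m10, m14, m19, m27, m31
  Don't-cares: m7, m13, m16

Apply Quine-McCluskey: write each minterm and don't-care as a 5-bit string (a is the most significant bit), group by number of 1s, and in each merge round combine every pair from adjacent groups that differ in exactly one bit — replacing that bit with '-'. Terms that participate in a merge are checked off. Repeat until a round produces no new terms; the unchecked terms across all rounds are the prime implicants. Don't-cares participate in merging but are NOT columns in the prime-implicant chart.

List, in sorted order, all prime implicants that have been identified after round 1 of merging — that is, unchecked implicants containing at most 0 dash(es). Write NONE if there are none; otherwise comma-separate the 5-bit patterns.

Round 0: 00001✓ 00010✓ 00101✓ 00111✓ 01000✓ 01010✓ 01101✓ 01110✓ 10000 10011✓ 11011✓ 11111✓
Round 1: 0-010 0-101 00-01 001-1 01-10 010-0 1-011 11-11
PIs = {0-010, 0-101, 00-01, 001-1, 01-10, 010-0, 1-011, 10000, 11-11}

10000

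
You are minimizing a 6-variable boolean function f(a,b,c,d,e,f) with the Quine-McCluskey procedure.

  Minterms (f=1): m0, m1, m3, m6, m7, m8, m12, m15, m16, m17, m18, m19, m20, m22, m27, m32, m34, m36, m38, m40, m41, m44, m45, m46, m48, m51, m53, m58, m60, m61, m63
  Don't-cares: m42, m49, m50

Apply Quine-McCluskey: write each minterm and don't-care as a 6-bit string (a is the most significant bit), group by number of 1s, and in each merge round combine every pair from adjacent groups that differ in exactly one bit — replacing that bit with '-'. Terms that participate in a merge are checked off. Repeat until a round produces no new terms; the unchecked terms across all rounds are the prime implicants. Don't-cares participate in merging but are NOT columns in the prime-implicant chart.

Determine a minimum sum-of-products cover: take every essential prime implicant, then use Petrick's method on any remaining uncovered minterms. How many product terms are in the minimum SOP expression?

14

size-2^0 implicants → 000000(✓)  000001(✓)  000011(✓)  000110(✓)  000111(✓)  001000(✓)  001100(✓)  001111(✓)  010000(✓)  010001(✓)  010010(✓)  010011(✓)  010100(✓)  010110(✓)  011011(✓)  100000(✓)  100010(✓)  100100(✓)  100110(✓)  101000(✓)  101001(✓)  101010(✓)  101100(✓)  101101(✓)  101110(✓)  110000(✓)  110001(✓)  110010(✓)  110011(✓)  110101(✓)  111010(✓)  111100(✓)  111101(✓)  111111(✓)
size-2^1 implicants → -00000(✓)  -00110  -01000(✓)  -01100(✓)  -10000(✓)  -10001(✓)  -10010(✓)  -10011(✓)  0-0000(✓)  0-0001(✓)  0-0011(✓)  0-0110  00-000(✓)  00-111  000-11  0000-1(✓)  00000-(✓)  00011-  001-00(✓)  01-011  010-00(✓)  010-10(✓)  0100-0(✓)  0100-1(✓)  01000-(✓)  01001-(✓)  0101-0(✓)  1-0000(✓)  1-0010(✓)  1-1010(✓)  1-1100(✓)  1-1101(✓)  10-000(✓)  10-010(✓)  10-100(✓)  10-110(✓)  100-00(✓)  100-10(✓)  1000-0(✓)  1001-0(✓)  101-00(✓)  101-01(✓)  101-10(✓)  1010-0(✓)  10100-(✓)  1011-0(✓)  10110-(✓)  11-010(✓)  11-101  110-01  1100-0(✓)  1100-1(✓)  11000-(✓)  11001-(✓)  1111-1  11110-(✓)
size-2^2 implicants → --0000  -0-000  -01-00  -100-0(✓)  -100-1(✓)  -1000-(✓)  -1001-(✓)  0-00-1  0-000-  010--0  0100--(✓)  1--010  1-00-0  1-110-  10--00(✓)  10--10(✓)  10-0-0(✓)  10-1-0(✓)  100--0(✓)  101--0(✓)  101-0-  1100--(✓)
size-2^3 implicants → -100--  10---0
Unchecked terms (primes): --0000, -0-000, -00110, -01-00, -100--, 0-00-1, 0-000-, 0-0110, 00-111, 000-11, 00011-, 01-011, 010--0, 1--010, 1-00-0, 1-110-, 10---0, 101-0-, 11-101, 110-01, 1111-1
Minterm coverage:
  m0 ⊆ --0000,-0-000,0-000-
  m1 ⊆ 0-00-1,0-000-
  m3 ⊆ 0-00-1,000-11
  m6 ⊆ -00110,0-0110,00011-
  m7 ⊆ 00-111,000-11,00011-
  m8 ⊆ -0-000,-01-00
  m12 ⊆ -01-00 [E]
  m15 ⊆ 00-111 [E]
  m16 ⊆ --0000,-100--,0-000-,010--0
  m17 ⊆ -100--,0-00-1,0-000-
  m18 ⊆ -100--,010--0
  m19 ⊆ -100--,0-00-1,01-011
  m20 ⊆ 010--0 [E]
  m22 ⊆ 0-0110,010--0
  m27 ⊆ 01-011 [E]
  m32 ⊆ --0000,-0-000,1-00-0,10---0
  m34 ⊆ 1--010,1-00-0,10---0
  m36 ⊆ 10---0 [E]
  m38 ⊆ -00110,10---0
  m40 ⊆ -0-000,-01-00,10---0,101-0-
  m41 ⊆ 101-0- [E]
  m44 ⊆ -01-00,1-110-,10---0,101-0-
  m45 ⊆ 1-110-,101-0-
  m46 ⊆ 10---0 [E]
  m48 ⊆ --0000,-100--,1-00-0
  m51 ⊆ -100-- [E]
  m53 ⊆ 11-101,110-01
  m58 ⊆ 1--010 [E]
  m60 ⊆ 1-110- [E]
  m61 ⊆ 1-110-,11-101,1111-1
  m63 ⊆ 1111-1 [E]
E = {-01-00, -100--, 00-111, 01-011, 010--0, 1--010, 1-110-, 10---0, 101-0-, 1111-1}
Petrick residual → --0000, -00110, 0-00-1, 11-101
Cover = c'd'e'f' + b'c'def' + b'ce'f' + bc'd' + a'c'd'f + a'b'def + a'bd'ef + a'bc'f' + ad'ef' + acde' + ab'f' + ab'ce' + abde'f + abcdf  |cover|=14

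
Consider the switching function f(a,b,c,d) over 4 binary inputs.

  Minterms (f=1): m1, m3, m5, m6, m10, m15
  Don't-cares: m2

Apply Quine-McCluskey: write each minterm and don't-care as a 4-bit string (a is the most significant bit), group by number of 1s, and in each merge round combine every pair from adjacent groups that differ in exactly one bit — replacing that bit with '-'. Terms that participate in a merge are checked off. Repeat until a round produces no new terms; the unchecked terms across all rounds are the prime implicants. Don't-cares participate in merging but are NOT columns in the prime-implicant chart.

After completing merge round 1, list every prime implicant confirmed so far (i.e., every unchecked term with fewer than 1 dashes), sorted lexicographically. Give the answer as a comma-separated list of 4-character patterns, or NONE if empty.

Round 0: 0001✓ 0010✓ 0011✓ 0101✓ 0110✓ 1010✓ 1111
Round 1: -010 0-01 0-10 00-1 001-
PIs = {-010, 0-01, 0-10, 00-1, 001-, 1111}

1111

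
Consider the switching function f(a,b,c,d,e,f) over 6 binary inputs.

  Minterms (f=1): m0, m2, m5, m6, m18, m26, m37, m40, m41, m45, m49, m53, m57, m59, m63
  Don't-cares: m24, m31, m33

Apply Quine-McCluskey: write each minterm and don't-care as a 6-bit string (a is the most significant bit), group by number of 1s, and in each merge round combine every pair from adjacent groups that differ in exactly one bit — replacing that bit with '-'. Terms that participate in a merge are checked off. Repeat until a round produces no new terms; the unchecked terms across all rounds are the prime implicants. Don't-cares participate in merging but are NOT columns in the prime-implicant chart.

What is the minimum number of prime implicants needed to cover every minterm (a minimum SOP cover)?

Round 0: 000000✓ 000010✓ 000101✓ 000110✓ 010010✓ 011000✓ 011010✓ 011111✓ 100001✓ 100101✓ 101000✓ 101001✓ 101101✓ 110001✓ 110101✓ 111001✓ 111011✓ 111111✓
Round 1: -00101 -11111 0-0010 000-10 0000-0 01-010 0110-0 1-0001✓ 1-0101✓ 1-1001✓ 10-001✓ 10-101✓ 100-01✓ 101-01✓ 10100- 11-001✓ 110-01✓ 111-11 1110-1
Round 2: 1--001 1-0-01 10--01
PIs = {-00101, -11111, 0-0010, 000-10, 0000-0, 01-010, 0110-0, 1--001, 1-0-01, 10--01, 10100-, 111-11, 1110-1}
Coverage chart:
  m0: 0000-0 ←essential
  m2: 0-0010,000-10,0000-0
  m5: -00101 ←essential
  m6: 000-10 ←essential
  m18: 0-0010,01-010
  m26: 01-010,0110-0
  m37: -00101,1-0-01,10--01
  m40: 10100- ←essential
  m41: 1--001,10--01,10100-
  m45: 10--01 ←essential
  m49: 1--001,1-0-01
  m53: 1-0-01 ←essential
  m57: 1--001,1110-1
  m59: 111-11,1110-1
  m63: -11111,111-11
Essential: -00101, 000-10, 0000-0, 1-0-01, 10--01, 10100-
Petrick residual → -11111, 01-010, 1110-1
Min cover (9 terms): b'c'de'f + bcdef + a'b'c'ef' + a'b'c'd'f' + a'bd'ef' + ac'e'f + ab'e'f + ab'cd'e' + abcd'f

9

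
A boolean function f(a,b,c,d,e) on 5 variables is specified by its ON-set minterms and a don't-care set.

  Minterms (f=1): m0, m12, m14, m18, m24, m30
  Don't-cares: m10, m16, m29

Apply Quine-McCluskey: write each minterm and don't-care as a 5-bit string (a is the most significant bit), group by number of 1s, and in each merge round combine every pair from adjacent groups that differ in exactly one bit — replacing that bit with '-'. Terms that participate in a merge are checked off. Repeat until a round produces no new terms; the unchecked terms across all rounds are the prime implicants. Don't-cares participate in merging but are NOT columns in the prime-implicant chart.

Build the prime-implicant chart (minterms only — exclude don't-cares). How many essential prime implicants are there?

Round 0: 00000✓ 01010✓ 01100✓ 01110✓ 10000✓ 10010✓ 11000✓ 11101 11110✓
Round 1: -0000 -1110 01-10 011-0 1-000 100-0
PIs = {-0000, -1110, 01-10, 011-0, 1-000, 100-0, 11101}
Coverage chart:
  m0: -0000 ←essential
  m12: 011-0 ←essential
  m14: -1110,01-10,011-0
  m18: 100-0 ←essential
  m24: 1-000 ←essential
  m30: -1110 ←essential
Essential: -0000, -1110, 011-0, 1-000, 100-0

5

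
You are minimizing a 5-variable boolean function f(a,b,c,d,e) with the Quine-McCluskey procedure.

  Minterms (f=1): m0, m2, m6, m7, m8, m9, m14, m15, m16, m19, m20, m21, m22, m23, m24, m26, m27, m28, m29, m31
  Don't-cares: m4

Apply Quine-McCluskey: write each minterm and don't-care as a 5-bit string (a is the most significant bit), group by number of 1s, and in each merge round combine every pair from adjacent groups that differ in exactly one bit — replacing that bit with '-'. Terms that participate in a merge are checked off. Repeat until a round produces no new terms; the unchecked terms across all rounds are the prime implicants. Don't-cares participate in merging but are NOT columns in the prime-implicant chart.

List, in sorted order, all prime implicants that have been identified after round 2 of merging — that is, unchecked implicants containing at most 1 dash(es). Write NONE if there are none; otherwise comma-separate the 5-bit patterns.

0100-, 110-0, 1101-

[col 0] 00000*, 00010*, 00100*, 00110*, 00111*, 01000*, 01001*, 01110*, 01111*, 10000*, 10011*, 10100*, 10101*, 10110*, 10111*, 11000*, 11010*, 11011*, 11100*, 11101*, 11111*
[col 1] -0000*, -0100*, -0110*, -0111*, -1000*, -1111*, 0-000*, 0-110*, 0-111*, 00-00*, 00-10*, 000-0*, 001-0*, 0011-*, 0100-, 0111-*, 1-000*, 1-011*, 1-100*, 1-101*, 1-111*, 10-00*, 10-11*, 101-0*, 101-1*, 1010-*, 1011-*, 11-00*, 11-11*, 110-0, 1101-, 111-1*, 1110-*
[col 2] --000, --111, -0-00, -01-0, -011-, 0-11-, 00--0, 1--00, 1--11, 1-1-1, 1-10-, 101--
Prime implicants: --000, --111, -0-00, -01-0, -011-, 0-11-, 00--0, 0100-, 1--00, 1--11, 1-1-1, 1-10-, 101--, 110-0, 1101-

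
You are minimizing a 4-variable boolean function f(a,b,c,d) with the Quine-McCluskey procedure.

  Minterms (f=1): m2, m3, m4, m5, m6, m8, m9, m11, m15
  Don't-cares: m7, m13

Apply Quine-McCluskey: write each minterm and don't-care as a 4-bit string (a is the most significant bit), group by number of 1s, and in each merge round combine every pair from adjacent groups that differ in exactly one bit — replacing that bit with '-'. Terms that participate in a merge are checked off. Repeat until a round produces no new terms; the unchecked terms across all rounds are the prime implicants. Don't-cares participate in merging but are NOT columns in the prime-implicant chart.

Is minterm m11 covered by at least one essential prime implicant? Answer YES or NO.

NO

[col 0] 0010*, 0011*, 0100*, 0101*, 0110*, 0111*, 1000*, 1001*, 1011*, 1101*, 1111*
[col 1] -011*, -101*, -111*, 0-10*, 0-11*, 001-*, 01-0*, 01-1*, 010-*, 011-*, 1-01*, 1-11*, 10-1*, 100-, 11-1*
[col 2] --11, -1-1, 0-1-, 01--, 1--1
Prime implicants: --11, -1-1, 0-1-, 01--, 1--1, 100-
PI chart (minterm → PIs covering it):
  2 | 0-1-  (sole → essential)
  3 | --11,0-1-
  4 | 01--  (sole → essential)
  5 | -1-1,01--
  6 | 0-1-,01--
  8 | 100-  (sole → essential)
  9 | 1--1,100-
  11 | --11,1--1
  15 | --11,-1-1,1--1
Essential prime implicants: 0-1-, 01--, 100-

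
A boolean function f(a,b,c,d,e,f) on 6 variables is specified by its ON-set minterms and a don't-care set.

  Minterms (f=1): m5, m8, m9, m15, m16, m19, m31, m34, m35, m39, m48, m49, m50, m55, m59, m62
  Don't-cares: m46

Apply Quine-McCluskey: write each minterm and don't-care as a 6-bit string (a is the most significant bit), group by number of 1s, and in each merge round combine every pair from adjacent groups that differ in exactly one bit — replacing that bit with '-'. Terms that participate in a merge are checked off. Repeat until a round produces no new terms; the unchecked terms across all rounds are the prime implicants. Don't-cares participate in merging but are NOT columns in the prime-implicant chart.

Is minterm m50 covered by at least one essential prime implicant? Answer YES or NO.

Round 0: 000101 001000✓ 001001✓ 001111✓ 010000✓ 010011 011111✓ 100010✓ 100011✓ 100111✓ 101110✓ 110000✓ 110001✓ 110010✓ 110111✓ 111011 111110✓
Round 1: -10000 0-1111 00100- 1-0010 1-0111 1-1110 100-11 10001- 1100-0 11000-
PIs = {-10000, 0-1111, 000101, 00100-, 010011, 1-0010, 1-0111, 1-1110, 100-11, 10001-, 1100-0, 11000-, 111011}
Coverage chart:
  m5: 000101 ←essential
  m8: 00100- ←essential
  m9: 00100- ←essential
  m15: 0-1111 ←essential
  m16: -10000 ←essential
  m19: 010011 ←essential
  m31: 0-1111 ←essential
  m34: 1-0010,10001-
  m35: 100-11,10001-
  m39: 1-0111,100-11
  m48: -10000,1100-0,11000-
  m49: 11000- ←essential
  m50: 1-0010,1100-0
  m55: 1-0111 ←essential
  m59: 111011 ←essential
  m62: 1-1110 ←essential
Essential: -10000, 0-1111, 000101, 00100-, 010011, 1-0111, 1-1110, 11000-, 111011

NO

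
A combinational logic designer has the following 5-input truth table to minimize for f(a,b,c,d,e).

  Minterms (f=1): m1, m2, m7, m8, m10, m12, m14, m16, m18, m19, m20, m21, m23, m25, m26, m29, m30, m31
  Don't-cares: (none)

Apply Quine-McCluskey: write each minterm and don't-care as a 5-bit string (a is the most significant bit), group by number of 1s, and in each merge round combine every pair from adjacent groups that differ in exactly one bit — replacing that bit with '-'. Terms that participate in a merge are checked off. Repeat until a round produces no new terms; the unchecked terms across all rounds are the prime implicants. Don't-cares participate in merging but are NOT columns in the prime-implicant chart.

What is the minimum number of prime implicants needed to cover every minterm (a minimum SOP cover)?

9

Round 0: 00001 00010✓ 00111✓ 01000✓ 01010✓ 01100✓ 01110✓ 10000✓ 10010✓ 10011✓ 10100✓ 10101✓ 10111✓ 11001✓ 11010✓ 11101✓ 11110✓ 11111✓
Round 1: -0010✓ -0111 -1010✓ -1110✓ 0-010✓ 01-00✓ 01-10✓ 010-0✓ 011-0✓ 1-010✓ 1-101✓ 1-111✓ 10-00 10-11 100-0 1001- 101-1✓ 1010- 11-01 11-10✓ 111-1✓ 1111-
Round 2: --010 -1-10 01--0 1-1-1
PIs = {--010, -0111, -1-10, 00001, 01--0, 1-1-1, 10-00, 10-11, 100-0, 1001-, 1010-, 11-01, 1111-}
Coverage chart:
  m1: 00001 ←essential
  m2: --010 ←essential
  m7: -0111 ←essential
  m8: 01--0 ←essential
  m10: --010,-1-10,01--0
  m12: 01--0 ←essential
  m14: -1-10,01--0
  m16: 10-00,100-0
  m18: --010,100-0,1001-
  m19: 10-11,1001-
  m20: 10-00,1010-
  m21: 1-1-1,1010-
  m23: -0111,1-1-1,10-11
  m25: 11-01 ←essential
  m26: --010,-1-10
  m29: 1-1-1,11-01
  m30: -1-10,1111-
  m31: 1-1-1,1111-
Essential: --010, -0111, 00001, 01--0, 11-01
Petrick residual → -1-10, 1-1-1, 10-00, 10-11
Min cover (9 terms): c'de' + b'cde + bde' + a'b'c'd'e + a'be' + ace + ab'd'e' + ab'de + abd'e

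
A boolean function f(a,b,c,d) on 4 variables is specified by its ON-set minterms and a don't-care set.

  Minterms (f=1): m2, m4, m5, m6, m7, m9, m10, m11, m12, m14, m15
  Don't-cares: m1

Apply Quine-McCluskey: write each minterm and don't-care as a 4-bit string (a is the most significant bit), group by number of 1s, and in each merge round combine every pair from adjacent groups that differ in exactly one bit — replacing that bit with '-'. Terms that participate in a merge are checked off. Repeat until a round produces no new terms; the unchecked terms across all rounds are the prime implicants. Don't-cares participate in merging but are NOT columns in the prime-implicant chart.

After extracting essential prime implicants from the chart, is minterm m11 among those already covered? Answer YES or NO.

NO

size-2^0 implicants → 0001(✓)  0010(✓)  0100(✓)  0101(✓)  0110(✓)  0111(✓)  1001(✓)  1010(✓)  1011(✓)  1100(✓)  1110(✓)  1111(✓)
size-2^1 implicants → -001  -010(✓)  -100(✓)  -110(✓)  -111(✓)  0-01  0-10(✓)  01-0(✓)  01-1(✓)  010-(✓)  011-(✓)  1-10(✓)  1-11(✓)  10-1  101-(✓)  11-0(✓)  111-(✓)
size-2^2 implicants → --10  -1-0  -11-  01--  1-1-
Unchecked terms (primes): --10, -001, -1-0, -11-, 0-01, 01--, 1-1-, 10-1
Minterm coverage:
  m2 ⊆ --10 [E]
  m4 ⊆ -1-0,01--
  m5 ⊆ 0-01,01--
  m6 ⊆ --10,-1-0,-11-,01--
  m7 ⊆ -11-,01--
  m9 ⊆ -001,10-1
  m10 ⊆ --10,1-1-
  m11 ⊆ 1-1-,10-1
  m12 ⊆ -1-0 [E]
  m14 ⊆ --10,-1-0,-11-,1-1-
  m15 ⊆ -11-,1-1-
E = {--10, -1-0}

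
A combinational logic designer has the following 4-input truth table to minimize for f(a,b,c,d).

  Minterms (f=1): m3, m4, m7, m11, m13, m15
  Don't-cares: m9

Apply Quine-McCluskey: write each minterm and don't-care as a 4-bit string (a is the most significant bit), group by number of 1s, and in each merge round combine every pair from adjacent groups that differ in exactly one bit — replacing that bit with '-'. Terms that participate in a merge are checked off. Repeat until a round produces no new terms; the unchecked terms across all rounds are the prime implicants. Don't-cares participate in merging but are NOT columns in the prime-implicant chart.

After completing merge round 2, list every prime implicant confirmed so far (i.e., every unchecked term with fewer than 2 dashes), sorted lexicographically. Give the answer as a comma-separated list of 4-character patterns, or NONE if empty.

[col 0] 0011*, 0100, 0111*, 1001*, 1011*, 1101*, 1111*
[col 1] -011*, -111*, 0-11*, 1-01*, 1-11*, 10-1*, 11-1*
[col 2] --11, 1--1
Prime implicants: --11, 0100, 1--1

0100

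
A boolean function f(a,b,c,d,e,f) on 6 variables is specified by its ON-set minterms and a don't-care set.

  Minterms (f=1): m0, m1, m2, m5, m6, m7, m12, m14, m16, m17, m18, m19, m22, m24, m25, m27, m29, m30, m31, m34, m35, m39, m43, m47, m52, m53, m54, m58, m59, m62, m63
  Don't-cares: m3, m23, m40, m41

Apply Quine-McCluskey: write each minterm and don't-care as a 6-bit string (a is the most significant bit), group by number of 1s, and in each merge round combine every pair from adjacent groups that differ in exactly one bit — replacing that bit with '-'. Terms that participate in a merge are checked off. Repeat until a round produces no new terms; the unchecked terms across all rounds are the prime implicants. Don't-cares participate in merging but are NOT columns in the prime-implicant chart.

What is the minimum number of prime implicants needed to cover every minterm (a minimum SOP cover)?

size-2^0 implicants → 000000(✓)  000001(✓)  000010(✓)  000011(✓)  000101(✓)  000110(✓)  000111(✓)  001100(✓)  001110(✓)  010000(✓)  010001(✓)  010010(✓)  010011(✓)  010110(✓)  010111(✓)  011000(✓)  011001(✓)  011011(✓)  011101(✓)  011110(✓)  011111(✓)  100010(✓)  100011(✓)  100111(✓)  101000(✓)  101001(✓)  101011(✓)  101111(✓)  110100(✓)  110101(✓)  110110(✓)  111010(✓)  111011(✓)  111110(✓)  111111(✓)
size-2^1 implicants → -00010(✓)  -00011(✓)  -00111(✓)  -10110(✓)  -11011(✓)  -11110(✓)  -11111(✓)  0-0000(✓)  0-0001(✓)  0-0010(✓)  0-0011(✓)  0-0110(✓)  0-0111(✓)  0-1110(✓)  00-110(✓)  000-01(✓)  000-10(✓)  000-11(✓)  0000-0(✓)  0000-1(✓)  00000-(✓)  00001-(✓)  0001-1(✓)  00011-(✓)  0011-0  01-000(✓)  01-001(✓)  01-011(✓)  01-110(✓)  01-111(✓)  010-10(✓)  010-11(✓)  0100-0(✓)  0100-1(✓)  01000-(✓)  01001-(✓)  01011-(✓)  011-01(✓)  011-11(✓)  0110-1(✓)  01100-(✓)  0111-1(✓)  01111-(✓)  1-1011(✓)  1-1111(✓)  10-011(✓)  10-111(✓)  100-11(✓)  10001-(✓)  101-11(✓)  1010-1  10100-  11-110(✓)  1101-0  11010-  111-10(✓)  111-11(✓)  11101-(✓)  11111-(✓)
size-2^2 implicants → -00-11  -0001-  -1-110  -11-11  -1111-  0--110  0-0-10(✓)  0-0-11(✓)  0-00-0(✓)  0-00-1(✓)  0-000-(✓)  0-001-(✓)  0-011-(✓)  000--1  000-1-(✓)  0000--(✓)  01--11  01-0-1  01-00-  01-11-  010-1-(✓)  0100--(✓)  011--1  1-1-11  10--11  111-1-
size-2^3 implicants → 0-0-1-  0-00--
Unchecked terms (primes): -00-11, -0001-, -1-110, -11-11, -1111-, 0--110, 0-0-1-, 0-00--, 000--1, 0011-0, 01--11, 01-0-1, 01-00-, 01-11-, 011--1, 1-1-11, 10--11, 1010-1, 10100-, 1101-0, 11010-, 111-1-
Minterm coverage:
  m0 ⊆ 0-00-- [E]
  m1 ⊆ 0-00--,000--1
  m2 ⊆ -0001-,0-0-1-,0-00--
  m5 ⊆ 000--1 [E]
  m6 ⊆ 0--110,0-0-1-
  m7 ⊆ -00-11,0-0-1-,000--1
  m12 ⊆ 0011-0 [E]
  m14 ⊆ 0--110,0011-0
  m16 ⊆ 0-00--,01-00-
  m17 ⊆ 0-00--,01-0-1,01-00-
  m18 ⊆ 0-0-1-,0-00--
  m19 ⊆ 0-0-1-,0-00--,01--11,01-0-1
  m22 ⊆ -1-110,0--110,0-0-1-,01-11-
  m24 ⊆ 01-00- [E]
  m25 ⊆ 01-0-1,01-00-,011--1
  m27 ⊆ -11-11,01--11,01-0-1,011--1
  m29 ⊆ 011--1 [E]
  m30 ⊆ -1-110,-1111-,0--110,01-11-
  m31 ⊆ -11-11,-1111-,01--11,01-11-,011--1
  m34 ⊆ -0001- [E]
  m35 ⊆ -00-11,-0001-,10--11
  m39 ⊆ -00-11,10--11
  m43 ⊆ 1-1-11,10--11,1010-1
  m47 ⊆ 1-1-11,10--11
  m52 ⊆ 1101-0,11010-
  m53 ⊆ 11010- [E]
  m54 ⊆ -1-110,1101-0
  m58 ⊆ 111-1- [E]
  m59 ⊆ -11-11,1-1-11,111-1-
  m62 ⊆ -1-110,-1111-,111-1-
  m63 ⊆ -11-11,-1111-,1-1-11,111-1-
E = {-0001-, 0-00--, 000--1, 0011-0, 01-00-, 011--1, 11010-, 111-1-}
Petrick residual → -1-110, 0--110, 10--11
Cover = b'c'd'e + bdef' + a'def' + a'c'd' + a'b'c'f + a'b'cdf' + a'bd'e' + a'bcf + ab'ef + abc'de' + abce  |cover|=11

11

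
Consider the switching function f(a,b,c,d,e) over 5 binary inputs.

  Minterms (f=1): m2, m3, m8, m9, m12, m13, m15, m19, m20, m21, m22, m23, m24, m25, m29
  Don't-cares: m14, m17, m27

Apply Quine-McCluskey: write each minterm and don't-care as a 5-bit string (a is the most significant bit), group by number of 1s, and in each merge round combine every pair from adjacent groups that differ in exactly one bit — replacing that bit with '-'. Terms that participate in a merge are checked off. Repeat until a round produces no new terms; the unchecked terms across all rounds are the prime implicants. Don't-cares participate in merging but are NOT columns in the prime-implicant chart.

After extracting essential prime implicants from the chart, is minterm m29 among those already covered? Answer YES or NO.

NO

Round 0: 00010✓ 00011✓ 01000✓ 01001✓ 01100✓ 01101✓ 01110✓ 01111✓ 10001✓ 10011✓ 10100✓ 10101✓ 10110✓ 10111✓ 11000✓ 11001✓ 11011✓ 11101✓
Round 1: -0011 -1000✓ -1001✓ -1101✓ 0001- 01-00✓ 01-01✓ 0100-✓ 011-0✓ 011-1✓ 0110-✓ 0111-✓ 1-001✓ 1-011✓ 1-101✓ 10-01✓ 10-11✓ 100-1✓ 101-0✓ 101-1✓ 1010-✓ 1011-✓ 11-01✓ 110-1✓ 1100-✓
Round 2: -1-01 -100- 01-0- 011-- 1--01 1-0-1 10--1 101--
PIs = {-0011, -1-01, -100-, 0001-, 01-0-, 011--, 1--01, 1-0-1, 10--1, 101--}
Coverage chart:
  m2: 0001- ←essential
  m3: -0011,0001-
  m8: -100-,01-0-
  m9: -1-01,-100-,01-0-
  m12: 01-0-,011--
  m13: -1-01,01-0-,011--
  m15: 011-- ←essential
  m19: -0011,1-0-1,10--1
  m20: 101-- ←essential
  m21: 1--01,10--1,101--
  m22: 101-- ←essential
  m23: 10--1,101--
  m24: -100- ←essential
  m25: -1-01,-100-,1--01,1-0-1
  m29: -1-01,1--01
Essential: -100-, 0001-, 011--, 101--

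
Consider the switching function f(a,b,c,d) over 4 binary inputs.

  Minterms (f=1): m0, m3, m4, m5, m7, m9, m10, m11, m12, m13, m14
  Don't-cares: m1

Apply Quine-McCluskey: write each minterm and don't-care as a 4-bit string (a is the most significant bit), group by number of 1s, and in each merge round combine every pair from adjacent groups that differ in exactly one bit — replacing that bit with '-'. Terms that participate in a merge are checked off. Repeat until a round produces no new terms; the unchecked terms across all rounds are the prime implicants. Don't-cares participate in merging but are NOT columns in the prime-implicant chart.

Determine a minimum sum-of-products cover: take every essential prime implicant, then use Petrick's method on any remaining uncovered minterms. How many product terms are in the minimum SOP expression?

[col 0] 0000*, 0001*, 0011*, 0100*, 0101*, 0111*, 1001*, 1010*, 1011*, 1100*, 1101*, 1110*
[col 1] -001*, -011*, -100*, -101*, 0-00*, 0-01*, 0-11*, 00-1*, 000-*, 01-1*, 010-*, 1-01*, 1-10, 10-1*, 101-, 11-0, 110-*
[col 2] --01, -0-1, -10-, 0--1, 0-0-
Prime implicants: --01, -0-1, -10-, 0--1, 0-0-, 1-10, 101-, 11-0
PI chart (minterm → PIs covering it):
  0 | 0-0-  (sole → essential)
  3 | -0-1,0--1
  4 | -10-,0-0-
  5 | --01,-10-,0--1,0-0-
  7 | 0--1  (sole → essential)
  9 | --01,-0-1
  10 | 1-10,101-
  11 | -0-1,101-
  12 | -10-,11-0
  13 | --01,-10-
  14 | 1-10,11-0
Essential prime implicants: 0--1, 0-0-
Petrick residual → --01, 101-, 11-0
Minimum SOP uses 5 PIs: c'd + a'd + a'c' + ab'c + abd'

5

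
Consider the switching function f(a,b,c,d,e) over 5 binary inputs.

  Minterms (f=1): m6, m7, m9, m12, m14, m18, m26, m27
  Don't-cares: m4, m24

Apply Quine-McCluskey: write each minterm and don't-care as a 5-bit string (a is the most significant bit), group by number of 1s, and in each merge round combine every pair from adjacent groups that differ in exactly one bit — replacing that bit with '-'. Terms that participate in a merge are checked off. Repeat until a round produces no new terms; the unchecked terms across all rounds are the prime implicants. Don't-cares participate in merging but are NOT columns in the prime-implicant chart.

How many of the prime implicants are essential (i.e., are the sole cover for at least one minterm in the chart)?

Round 0: 00100✓ 00110✓ 00111✓ 01001 01100✓ 01110✓ 10010✓ 11000✓ 11010✓ 11011✓
Round 1: 0-100✓ 0-110✓ 001-0✓ 0011- 011-0✓ 1-010 110-0 1101-
Round 2: 0-1-0
PIs = {0-1-0, 0011-, 01001, 1-010, 110-0, 1101-}
Coverage chart:
  m6: 0-1-0,0011-
  m7: 0011- ←essential
  m9: 01001 ←essential
  m12: 0-1-0 ←essential
  m14: 0-1-0 ←essential
  m18: 1-010 ←essential
  m26: 1-010,110-0,1101-
  m27: 1101- ←essential
Essential: 0-1-0, 0011-, 01001, 1-010, 1101-

5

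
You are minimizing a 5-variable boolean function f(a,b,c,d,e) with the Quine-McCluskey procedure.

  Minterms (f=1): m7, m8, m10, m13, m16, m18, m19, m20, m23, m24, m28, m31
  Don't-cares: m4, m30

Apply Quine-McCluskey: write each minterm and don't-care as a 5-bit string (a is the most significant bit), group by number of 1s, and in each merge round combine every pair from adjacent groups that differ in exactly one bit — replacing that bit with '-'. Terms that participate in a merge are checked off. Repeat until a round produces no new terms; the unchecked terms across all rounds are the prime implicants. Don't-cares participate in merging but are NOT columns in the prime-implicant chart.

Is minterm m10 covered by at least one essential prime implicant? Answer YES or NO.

size-2^0 implicants → 00100(✓)  00111(✓)  01000(✓)  01010(✓)  01101  10000(✓)  10010(✓)  10011(✓)  10100(✓)  10111(✓)  11000(✓)  11100(✓)  11110(✓)  11111(✓)
size-2^1 implicants → -0100  -0111  -1000  010-0  1-000(✓)  1-100(✓)  1-111  10-00(✓)  10-11  100-0  1001-  11-00(✓)  111-0  1111-
size-2^2 implicants → 1--00
Unchecked terms (primes): -0100, -0111, -1000, 010-0, 01101, 1--00, 1-111, 10-11, 100-0, 1001-, 111-0, 1111-
Minterm coverage:
  m7 ⊆ -0111 [E]
  m8 ⊆ -1000,010-0
  m10 ⊆ 010-0 [E]
  m13 ⊆ 01101 [E]
  m16 ⊆ 1--00,100-0
  m18 ⊆ 100-0,1001-
  m19 ⊆ 10-11,1001-
  m20 ⊆ -0100,1--00
  m23 ⊆ -0111,1-111,10-11
  m24 ⊆ -1000,1--00
  m28 ⊆ 1--00,111-0
  m31 ⊆ 1-111,1111-
E = {-0111, 010-0, 01101}

YES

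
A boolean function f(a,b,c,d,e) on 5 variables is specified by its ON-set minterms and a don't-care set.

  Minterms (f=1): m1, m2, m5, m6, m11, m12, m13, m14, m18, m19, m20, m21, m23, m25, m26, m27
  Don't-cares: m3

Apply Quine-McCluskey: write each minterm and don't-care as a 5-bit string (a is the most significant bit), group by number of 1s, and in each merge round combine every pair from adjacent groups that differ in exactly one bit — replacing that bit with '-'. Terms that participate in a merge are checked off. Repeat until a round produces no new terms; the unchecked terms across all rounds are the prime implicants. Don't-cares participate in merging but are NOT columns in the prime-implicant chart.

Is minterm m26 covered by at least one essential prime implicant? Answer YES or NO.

size-2^0 implicants → 00001(✓)  00010(✓)  00011(✓)  00101(✓)  00110(✓)  01011(✓)  01100(✓)  01101(✓)  01110(✓)  10010(✓)  10011(✓)  10100(✓)  10101(✓)  10111(✓)  11001(✓)  11010(✓)  11011(✓)
size-2^1 implicants → -0010(✓)  -0011(✓)  -0101  -1011(✓)  0-011(✓)  0-101  0-110  00-01  00-10  000-1  0001-(✓)  011-0  0110-  1-010(✓)  1-011(✓)  10-11  1001-(✓)  101-1  1010-  110-1  1101-(✓)
size-2^2 implicants → --011  -001-  1-01-
Unchecked terms (primes): --011, -001-, -0101, 0-101, 0-110, 00-01, 00-10, 000-1, 011-0, 0110-, 1-01-, 10-11, 101-1, 1010-, 110-1
Minterm coverage:
  m1 ⊆ 00-01,000-1
  m2 ⊆ -001-,00-10
  m5 ⊆ -0101,0-101,00-01
  m6 ⊆ 0-110,00-10
  m11 ⊆ --011 [E]
  m12 ⊆ 011-0,0110-
  m13 ⊆ 0-101,0110-
  m14 ⊆ 0-110,011-0
  m18 ⊆ -001-,1-01-
  m19 ⊆ --011,-001-,1-01-,10-11
  m20 ⊆ 1010- [E]
  m21 ⊆ -0101,101-1,1010-
  m23 ⊆ 10-11,101-1
  m25 ⊆ 110-1 [E]
  m26 ⊆ 1-01- [E]
  m27 ⊆ --011,1-01-,110-1
E = {--011, 1-01-, 1010-, 110-1}

YES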